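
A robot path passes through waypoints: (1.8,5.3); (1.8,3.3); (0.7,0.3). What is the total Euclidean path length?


Segment lengths:
  seg1 = sqrt((0.0)^2 + (-2.0)^2) = 2.0
  seg2 = sqrt((-1.1)^2 + (-3.0)^2) = 3.1953
Total = 5.1953


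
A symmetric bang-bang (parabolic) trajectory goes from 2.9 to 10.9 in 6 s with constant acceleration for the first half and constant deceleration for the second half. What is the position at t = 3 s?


Symmetric rest-to-rest: each phase covers (pf-p0)/2 in time T/2. 0.5*a*(T/2)^2 = (pf-p0)/2 => a = 4*(pf-p0)/T^2
a = 4*(10.9-2.9)/6^2 = 0.8889
t = 3 is in the acceleration phase (t <= T/2).
p = p0 + 0.5*a*t^2 = 2.9 + 0.5*0.8889*3^2
= 6.9


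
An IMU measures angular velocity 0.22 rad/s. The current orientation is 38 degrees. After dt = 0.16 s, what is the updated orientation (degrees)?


delta_theta = w * dt = 0.22 * 0.16 = 0.0352 rad
= 2.0168 deg
theta_new = 38 + 2.0168 = 40.0168 deg


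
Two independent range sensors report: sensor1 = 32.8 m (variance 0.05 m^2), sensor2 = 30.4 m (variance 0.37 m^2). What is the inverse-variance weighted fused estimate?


w1 = (1/var1) / (1/var1 + 1/var2)
   = 20.0 / (20.0 + 2.7027) = 0.881
w2 = 1 - w1 = 0.119
fused = w1*s1 + w2*s2 = 28.8952 + 3.619
= 32.5143 m


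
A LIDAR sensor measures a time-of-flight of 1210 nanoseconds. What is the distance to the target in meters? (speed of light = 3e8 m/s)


tof = 1210 ns = 1.21e-06 s
dist = c * tof / 2
= 3e8 * 1.21e-06 / 2
= 181.5 m


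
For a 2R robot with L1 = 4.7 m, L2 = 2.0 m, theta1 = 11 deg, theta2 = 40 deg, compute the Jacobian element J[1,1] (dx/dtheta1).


J[1,1] = -L1*sin(t1) - L2*sin(t1+t2)
= -4.7*sin(11) - 2.0*sin(51)
= -2.4511


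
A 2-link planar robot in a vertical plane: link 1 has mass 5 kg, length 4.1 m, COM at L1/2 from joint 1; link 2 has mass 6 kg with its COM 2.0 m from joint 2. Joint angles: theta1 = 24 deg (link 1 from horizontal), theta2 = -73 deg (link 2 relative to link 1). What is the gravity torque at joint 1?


Horizontal distance from joint 1 to link-1 COM:
  x_c1 = (L1/2)*cos(t1) = 2.05 * 0.9135 = 1.8728 m
Horizontal distance from joint 1 to link-2 COM:
  x_c2 = L1*cos(t1) + Lc2*cos(t1+t2)
       = 4.1*0.9135 + 2.0*0.6561 = 5.0577 m
tau1 = m1*g*x_c1 + m2*g*x_c2
     = 5*9.81*1.8728 + 6*9.81*5.0577
     = 91.8593 + 297.6935
     = 389.5528 Nm


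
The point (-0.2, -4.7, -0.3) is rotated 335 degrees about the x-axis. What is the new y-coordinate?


Rotation about x-axis: y' = y*cos(theta) - z*sin(theta)
= -4.7 * 0.9063 - -0.3 * -0.4226
= -4.3864


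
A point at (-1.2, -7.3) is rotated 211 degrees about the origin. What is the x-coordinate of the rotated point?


x' = x*cos(theta) - y*sin(theta)
cos(211 deg) = -0.8572, sin(211 deg) = -0.515
x' = -1.2 * -0.8572 - -7.3 * -0.515
= 1.0286 - 3.7598
= -2.7312


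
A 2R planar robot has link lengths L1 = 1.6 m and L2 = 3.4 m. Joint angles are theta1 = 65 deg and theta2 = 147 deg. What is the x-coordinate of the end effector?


Convert angles to radians: theta1 = 1.1345, theta2 = 2.5656
x = L1*cos(theta1) + L2*cos(theta1+theta2)
x = 0.6762 + -2.8834
x = -2.2072


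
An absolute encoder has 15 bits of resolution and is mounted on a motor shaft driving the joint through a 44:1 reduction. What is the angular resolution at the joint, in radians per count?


counts = 2^15 = 32768
effective counts at joint = 32768 * 44 = 1441792
resolution = 2*pi / 1441792
= 4.3579e-06 rad/count


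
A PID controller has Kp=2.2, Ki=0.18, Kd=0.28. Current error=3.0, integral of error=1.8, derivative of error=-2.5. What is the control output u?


u = Kp*e + Ki*int(e) + Kd*de/dt
= 2.2*3.0 + 0.18*1.8 + 0.28*(-2.5)
= 6.6 + 0.324 + -0.7
= 6.224


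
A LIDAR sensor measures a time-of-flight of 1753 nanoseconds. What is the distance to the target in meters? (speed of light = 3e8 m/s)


tof = 1753 ns = 1.753e-06 s
dist = c * tof / 2
= 3e8 * 1.753e-06 / 2
= 262.95 m


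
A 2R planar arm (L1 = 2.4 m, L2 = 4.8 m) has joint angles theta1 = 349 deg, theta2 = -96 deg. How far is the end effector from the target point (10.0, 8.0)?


End effector via forward kinematics:
x = L1*cos(t1) + L2*cos(t1+t2) = 0.9525
y = L1*sin(t1) + L2*sin(t1+t2) = -5.0482
Distance to target:
d = sqrt((10.0 - 0.9525)^2 + (8.0 - -5.0482)^2)
= sqrt(81.8569 + 170.2556)
= 15.8781 m


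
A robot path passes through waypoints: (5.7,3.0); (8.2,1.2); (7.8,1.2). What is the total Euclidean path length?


Segment lengths:
  seg1 = sqrt((2.5)^2 + (-1.8)^2) = 3.0806
  seg2 = sqrt((-0.4)^2 + (0.0)^2) = 0.4
Total = 3.4806


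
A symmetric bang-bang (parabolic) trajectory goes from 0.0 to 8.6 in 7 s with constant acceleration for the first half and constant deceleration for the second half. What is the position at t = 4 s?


Symmetric rest-to-rest: each phase covers (pf-p0)/2 in time T/2. 0.5*a*(T/2)^2 = (pf-p0)/2 => a = 4*(pf-p0)/T^2
a = 4*(8.6-0.0)/7^2 = 0.702
t = 4 is in the deceleration phase (t > T/2).
p = pf - 0.5*a*(T-t)^2 = 8.6 - 0.5*0.702*3^2
= 5.4408


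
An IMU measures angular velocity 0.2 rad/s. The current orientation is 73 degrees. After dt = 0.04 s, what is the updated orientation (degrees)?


delta_theta = w * dt = 0.2 * 0.04 = 0.008 rad
= 0.4584 deg
theta_new = 73 + 0.4584 = 73.4584 deg


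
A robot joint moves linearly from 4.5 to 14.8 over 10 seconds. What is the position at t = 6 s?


s = t/T = 6/10 = 0.6
p(t) = p0 + (pf-p0)*s
= 4.5 + (14.8 - 4.5) * 0.6
= 10.68


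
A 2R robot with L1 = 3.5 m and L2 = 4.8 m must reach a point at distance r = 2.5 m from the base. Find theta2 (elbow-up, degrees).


cos(theta2) = (r^2 - L1^2 - L2^2) / (2*L1*L2)
cos(theta2) = (6.25 - 12.25 - 23.04) / 33.6
cos(theta2) = -0.864286
theta2 = 149.8012 degrees


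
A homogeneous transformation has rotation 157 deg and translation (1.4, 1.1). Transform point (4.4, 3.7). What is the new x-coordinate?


x' = cos(theta)*px - sin(theta)*py + tx
= -0.9205*4.4 - 0.3907*3.7 + 1.4
= -4.0959


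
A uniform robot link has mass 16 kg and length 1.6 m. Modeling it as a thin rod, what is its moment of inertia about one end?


I = (1/3) * m * L^2
= (1/3) * 16 * 1.6^2
= 0.333333 * 16 * 2.56
= 13.6533 kg*m^2


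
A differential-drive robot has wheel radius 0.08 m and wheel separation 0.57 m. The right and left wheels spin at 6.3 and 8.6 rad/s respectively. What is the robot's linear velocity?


vR = r*wR = 0.08*6.3 = 0.504 m/s
vL = r*wL = 0.08*8.6 = 0.688 m/s
v = (vR+vL)/2 = 0.596 m/s
omega = (vR-vL)/L = -0.3228 rad/s
linear velocity = 0.596 m/s


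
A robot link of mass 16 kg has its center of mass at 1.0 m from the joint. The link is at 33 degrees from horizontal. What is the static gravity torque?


tau = m*g*L*cos(angle)
= 16 * 9.81 * 1.0 * cos(33 deg)
= 16 * 9.81 * 1.0 * 0.8387
= 131.6377 Nm


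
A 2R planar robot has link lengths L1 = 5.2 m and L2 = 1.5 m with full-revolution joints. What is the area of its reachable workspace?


r_max = L1 + L2 = 6.7 m
r_min = |L1 - L2| = 3.7 m
Area = pi*(r_max^2 - r_min^2)
= pi*(44.89 - 13.69)
= pi * 31.2
= 98.0177 m^2


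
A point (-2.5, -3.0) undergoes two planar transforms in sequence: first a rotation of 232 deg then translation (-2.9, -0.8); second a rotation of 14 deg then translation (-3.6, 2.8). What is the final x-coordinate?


After transform 1:
x1 = cos(232)*-2.5 - sin(232)*-3.0 + -2.9 = -3.7249
y1 = sin(232)*-2.5 + cos(232)*-3.0 + -0.8 = 3.017
After transform 2:
x2 = cos(14)*-3.7249 - sin(14)*3.017 + -3.6
= -7.9441


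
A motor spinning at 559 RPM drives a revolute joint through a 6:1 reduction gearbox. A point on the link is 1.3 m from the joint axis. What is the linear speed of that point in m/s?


omega_motor = 559 * 2*pi/60 = 58.5383 rad/s
omega_joint = omega_motor / 6 = 9.7564 rad/s
v = omega_joint * r = 9.7564 * 1.3
= 12.6833 m/s


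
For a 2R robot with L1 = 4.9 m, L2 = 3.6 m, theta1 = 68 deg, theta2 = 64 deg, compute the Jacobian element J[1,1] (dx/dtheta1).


J[1,1] = -L1*sin(t1) - L2*sin(t1+t2)
= -4.9*sin(68) - 3.6*sin(132)
= -7.2185


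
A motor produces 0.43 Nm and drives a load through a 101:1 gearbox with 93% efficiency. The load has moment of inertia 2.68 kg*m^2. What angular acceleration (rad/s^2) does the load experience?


tau_out = tau_motor * N * eta
= 0.43 * 101 * 0.93 = 40.3899 Nm
alpha = tau_out / I = 40.3899 / 2.68
= 15.0709 rad/s^2


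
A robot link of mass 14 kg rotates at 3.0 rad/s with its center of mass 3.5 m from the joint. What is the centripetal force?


F = m * omega^2 * r
= 14 * 3.0^2 * 3.5
= 14 * 9.0 * 3.5
= 441.0 N


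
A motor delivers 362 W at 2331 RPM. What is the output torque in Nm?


omega = 2331 * 2*pi/60 = 244.1017 rad/s
tau = P / omega = 362 / 244.1017
= 1.483 Nm


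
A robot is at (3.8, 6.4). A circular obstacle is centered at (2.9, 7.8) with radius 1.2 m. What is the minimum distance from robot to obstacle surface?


center_dist = sqrt((3.8-2.9)^2 + (6.4-7.8)^2)
= sqrt(0.81 + 1.96)
= 1.6643
min_dist = center_dist - radius = 1.6643 - 1.2 = 0.4643 m


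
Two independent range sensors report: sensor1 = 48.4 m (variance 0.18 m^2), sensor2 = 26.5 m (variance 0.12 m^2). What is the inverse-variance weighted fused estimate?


w1 = (1/var1) / (1/var1 + 1/var2)
   = 5.5556 / (5.5556 + 8.3333) = 0.4
w2 = 1 - w1 = 0.6
fused = w1*s1 + w2*s2 = 19.36 + 15.9
= 35.26 m


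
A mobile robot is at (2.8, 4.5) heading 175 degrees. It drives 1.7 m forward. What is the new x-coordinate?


x_new = x0 + d*cos(theta)
= 2.8 + 1.7*cos(175)
= 2.8 + -1.6935
= 1.1065


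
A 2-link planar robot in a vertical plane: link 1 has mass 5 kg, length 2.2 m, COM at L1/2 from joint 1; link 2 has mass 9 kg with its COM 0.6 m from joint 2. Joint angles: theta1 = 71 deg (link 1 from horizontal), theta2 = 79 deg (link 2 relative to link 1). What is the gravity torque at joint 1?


Horizontal distance from joint 1 to link-1 COM:
  x_c1 = (L1/2)*cos(t1) = 1.1 * 0.3256 = 0.3581 m
Horizontal distance from joint 1 to link-2 COM:
  x_c2 = L1*cos(t1) + Lc2*cos(t1+t2)
       = 2.2*0.3256 + 0.6*-0.866 = 0.1966 m
tau1 = m1*g*x_c1 + m2*g*x_c2
     = 5*9.81*0.3581 + 9*9.81*0.1966
     = 17.566 + 17.3609
     = 34.9269 Nm


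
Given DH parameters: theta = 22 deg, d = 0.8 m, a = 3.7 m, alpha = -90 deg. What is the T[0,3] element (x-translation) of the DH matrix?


T[0,3] = a * cos(theta)
= 3.7 * cos(22 deg)
= 3.7 * 0.9272
= 3.4306


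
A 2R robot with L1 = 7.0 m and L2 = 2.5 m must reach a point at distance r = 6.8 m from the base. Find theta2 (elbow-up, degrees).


cos(theta2) = (r^2 - L1^2 - L2^2) / (2*L1*L2)
cos(theta2) = (46.24 - 49.0 - 6.25) / 35.0
cos(theta2) = -0.257429
theta2 = 104.9175 degrees


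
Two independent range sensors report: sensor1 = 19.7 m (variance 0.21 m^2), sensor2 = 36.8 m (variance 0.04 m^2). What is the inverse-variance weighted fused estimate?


w1 = (1/var1) / (1/var1 + 1/var2)
   = 4.7619 / (4.7619 + 25.0) = 0.16
w2 = 1 - w1 = 0.84
fused = w1*s1 + w2*s2 = 3.152 + 30.912
= 34.064 m


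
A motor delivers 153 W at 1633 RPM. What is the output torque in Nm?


omega = 1633 * 2*pi/60 = 171.0074 rad/s
tau = P / omega = 153 / 171.0074
= 0.8947 Nm


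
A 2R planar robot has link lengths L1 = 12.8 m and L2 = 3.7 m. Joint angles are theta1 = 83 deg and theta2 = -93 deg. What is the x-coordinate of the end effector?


Convert angles to radians: theta1 = 1.4486, theta2 = -1.6232
x = L1*cos(theta1) + L2*cos(theta1+theta2)
x = 1.5599 + 3.6438
x = 5.2037


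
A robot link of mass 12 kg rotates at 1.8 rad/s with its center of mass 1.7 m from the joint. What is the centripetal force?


F = m * omega^2 * r
= 12 * 1.8^2 * 1.7
= 12 * 3.24 * 1.7
= 66.096 N


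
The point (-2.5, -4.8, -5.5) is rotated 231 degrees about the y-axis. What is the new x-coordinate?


Rotation about y-axis: x' = x*cos(theta) + z*sin(theta)
= -2.5 * -0.6293 + -5.5 * -0.7771
= 5.8476


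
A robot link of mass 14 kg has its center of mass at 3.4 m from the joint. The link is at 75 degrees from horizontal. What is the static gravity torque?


tau = m*g*L*cos(angle)
= 14 * 9.81 * 3.4 * cos(75 deg)
= 14 * 9.81 * 3.4 * 0.2588
= 120.8571 Nm


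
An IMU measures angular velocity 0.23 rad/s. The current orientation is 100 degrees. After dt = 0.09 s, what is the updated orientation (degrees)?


delta_theta = w * dt = 0.23 * 0.09 = 0.0207 rad
= 1.186 deg
theta_new = 100 + 1.186 = 101.186 deg


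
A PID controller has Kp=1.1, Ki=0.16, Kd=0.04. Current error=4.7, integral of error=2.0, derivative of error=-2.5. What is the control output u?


u = Kp*e + Ki*int(e) + Kd*de/dt
= 1.1*4.7 + 0.16*2.0 + 0.04*(-2.5)
= 5.17 + 0.32 + -0.1
= 5.39


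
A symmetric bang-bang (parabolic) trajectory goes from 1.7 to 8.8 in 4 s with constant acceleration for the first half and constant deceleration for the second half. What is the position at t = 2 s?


Symmetric rest-to-rest: each phase covers (pf-p0)/2 in time T/2. 0.5*a*(T/2)^2 = (pf-p0)/2 => a = 4*(pf-p0)/T^2
a = 4*(8.8-1.7)/4^2 = 1.775
t = 2 is in the acceleration phase (t <= T/2).
p = p0 + 0.5*a*t^2 = 1.7 + 0.5*1.775*2^2
= 5.25


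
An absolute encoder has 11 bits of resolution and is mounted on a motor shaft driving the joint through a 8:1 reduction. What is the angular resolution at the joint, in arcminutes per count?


counts = 2^11 = 2048
effective counts at joint = 2048 * 8 = 16384
resolution = 360*60 / 16384
= 1.3184 arcmin/count


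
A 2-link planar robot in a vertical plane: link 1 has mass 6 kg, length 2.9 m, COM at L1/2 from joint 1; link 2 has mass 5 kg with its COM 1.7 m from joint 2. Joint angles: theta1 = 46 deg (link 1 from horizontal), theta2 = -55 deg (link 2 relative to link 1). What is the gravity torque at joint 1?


Horizontal distance from joint 1 to link-1 COM:
  x_c1 = (L1/2)*cos(t1) = 1.45 * 0.6947 = 1.0073 m
Horizontal distance from joint 1 to link-2 COM:
  x_c2 = L1*cos(t1) + Lc2*cos(t1+t2)
       = 2.9*0.6947 + 1.7*0.9877 = 3.6936 m
tau1 = m1*g*x_c1 + m2*g*x_c2
     = 6*9.81*1.0073 + 5*9.81*3.6936
     = 59.287 + 181.1701
     = 240.4571 Nm


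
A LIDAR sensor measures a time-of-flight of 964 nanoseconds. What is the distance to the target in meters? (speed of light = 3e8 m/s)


tof = 964 ns = 9.64e-07 s
dist = c * tof / 2
= 3e8 * 9.64e-07 / 2
= 144.6 m


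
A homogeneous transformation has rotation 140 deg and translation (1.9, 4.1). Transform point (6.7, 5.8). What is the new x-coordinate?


x' = cos(theta)*px - sin(theta)*py + tx
= -0.766*6.7 - 0.6428*5.8 + 1.9
= -6.9607


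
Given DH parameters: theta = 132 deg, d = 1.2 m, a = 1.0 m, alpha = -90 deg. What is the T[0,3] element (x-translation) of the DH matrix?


T[0,3] = a * cos(theta)
= 1.0 * cos(132 deg)
= 1.0 * -0.6691
= -0.6691


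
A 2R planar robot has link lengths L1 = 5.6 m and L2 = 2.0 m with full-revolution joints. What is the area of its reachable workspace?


r_max = L1 + L2 = 7.6 m
r_min = |L1 - L2| = 3.6 m
Area = pi*(r_max^2 - r_min^2)
= pi*(57.76 - 12.96)
= pi * 44.8
= 140.7434 m^2


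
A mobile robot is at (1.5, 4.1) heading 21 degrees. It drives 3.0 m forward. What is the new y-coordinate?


y_new = y0 + d*sin(theta)
= 4.1 + 3.0*sin(21)
= 4.1 + 1.0751
= 5.1751


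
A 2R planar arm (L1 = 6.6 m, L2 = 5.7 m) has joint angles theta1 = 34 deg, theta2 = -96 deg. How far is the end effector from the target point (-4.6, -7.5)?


End effector via forward kinematics:
x = L1*cos(t1) + L2*cos(t1+t2) = 8.1476
y = L1*sin(t1) + L2*sin(t1+t2) = -1.3421
Distance to target:
d = sqrt((-4.6 - 8.1476)^2 + (-7.5 - -1.3421)^2)
= sqrt(162.5022 + 37.9194)
= 14.157 m


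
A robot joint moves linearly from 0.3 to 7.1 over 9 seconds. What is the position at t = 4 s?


s = t/T = 4/9 = 0.4444
p(t) = p0 + (pf-p0)*s
= 0.3 + (7.1 - 0.3) * 0.4444
= 3.3222


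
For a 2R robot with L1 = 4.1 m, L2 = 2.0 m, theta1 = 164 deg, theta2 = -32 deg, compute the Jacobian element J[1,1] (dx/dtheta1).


J[1,1] = -L1*sin(t1) - L2*sin(t1+t2)
= -4.1*sin(164) - 2.0*sin(132)
= -2.6164


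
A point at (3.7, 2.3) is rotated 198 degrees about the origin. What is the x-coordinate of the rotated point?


x' = x*cos(theta) - y*sin(theta)
cos(198 deg) = -0.9511, sin(198 deg) = -0.309
x' = 3.7 * -0.9511 - 2.3 * -0.309
= -3.5189 - -0.7107
= -2.8082


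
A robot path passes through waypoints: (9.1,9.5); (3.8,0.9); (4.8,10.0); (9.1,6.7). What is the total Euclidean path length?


Segment lengths:
  seg1 = sqrt((-5.3)^2 + (-8.6)^2) = 10.102
  seg2 = sqrt((1.0)^2 + (9.1)^2) = 9.1548
  seg3 = sqrt((4.3)^2 + (-3.3)^2) = 5.4203
Total = 24.6771


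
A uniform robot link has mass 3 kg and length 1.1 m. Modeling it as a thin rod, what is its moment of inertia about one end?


I = (1/3) * m * L^2
= (1/3) * 3 * 1.1^2
= 0.333333 * 3 * 1.21
= 1.21 kg*m^2


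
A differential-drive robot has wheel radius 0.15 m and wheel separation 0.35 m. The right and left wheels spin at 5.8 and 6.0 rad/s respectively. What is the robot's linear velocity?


vR = r*wR = 0.15*5.8 = 0.87 m/s
vL = r*wL = 0.15*6.0 = 0.9 m/s
v = (vR+vL)/2 = 0.885 m/s
omega = (vR-vL)/L = -0.0857 rad/s
linear velocity = 0.885 m/s


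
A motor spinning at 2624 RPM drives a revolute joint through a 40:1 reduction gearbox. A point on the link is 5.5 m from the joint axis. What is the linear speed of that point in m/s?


omega_motor = 2624 * 2*pi/60 = 274.7846 rad/s
omega_joint = omega_motor / 40 = 6.8696 rad/s
v = omega_joint * r = 6.8696 * 5.5
= 37.7829 m/s


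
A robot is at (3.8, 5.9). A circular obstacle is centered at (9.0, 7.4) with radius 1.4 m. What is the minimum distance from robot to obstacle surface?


center_dist = sqrt((3.8-9.0)^2 + (5.9-7.4)^2)
= sqrt(27.04 + 2.25)
= 5.412
min_dist = center_dist - radius = 5.412 - 1.4 = 4.012 m


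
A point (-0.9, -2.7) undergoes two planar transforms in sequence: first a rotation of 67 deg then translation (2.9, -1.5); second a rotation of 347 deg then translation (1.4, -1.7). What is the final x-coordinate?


After transform 1:
x1 = cos(67)*-0.9 - sin(67)*-2.7 + 2.9 = 5.0337
y1 = sin(67)*-0.9 + cos(67)*-2.7 + -1.5 = -3.3834
After transform 2:
x2 = cos(347)*5.0337 - sin(347)*-3.3834 + 1.4
= 5.5436


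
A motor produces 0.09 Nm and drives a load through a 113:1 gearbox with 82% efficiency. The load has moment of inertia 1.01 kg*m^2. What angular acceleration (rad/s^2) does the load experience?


tau_out = tau_motor * N * eta
= 0.09 * 113 * 0.82 = 8.3394 Nm
alpha = tau_out / I = 8.3394 / 1.01
= 8.2568 rad/s^2


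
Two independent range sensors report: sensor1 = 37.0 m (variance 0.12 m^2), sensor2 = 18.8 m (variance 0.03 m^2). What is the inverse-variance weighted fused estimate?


w1 = (1/var1) / (1/var1 + 1/var2)
   = 8.3333 / (8.3333 + 33.3333) = 0.2
w2 = 1 - w1 = 0.8
fused = w1*s1 + w2*s2 = 7.4 + 15.04
= 22.44 m


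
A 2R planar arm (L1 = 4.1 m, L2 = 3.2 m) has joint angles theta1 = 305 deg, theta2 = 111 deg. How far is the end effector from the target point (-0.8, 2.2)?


End effector via forward kinematics:
x = L1*cos(t1) + L2*cos(t1+t2) = 4.1411
y = L1*sin(t1) + L2*sin(t1+t2) = -0.7056
Distance to target:
d = sqrt((-0.8 - 4.1411)^2 + (2.2 - -0.7056)^2)
= sqrt(24.4143 + 8.4425)
= 5.7321 m


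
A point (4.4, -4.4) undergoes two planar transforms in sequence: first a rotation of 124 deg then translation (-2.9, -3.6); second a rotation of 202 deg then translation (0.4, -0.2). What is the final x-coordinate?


After transform 1:
x1 = cos(124)*4.4 - sin(124)*-4.4 + -2.9 = -1.7127
y1 = sin(124)*4.4 + cos(124)*-4.4 + -3.6 = 2.5082
After transform 2:
x2 = cos(202)*-1.7127 - sin(202)*2.5082 + 0.4
= 2.9276


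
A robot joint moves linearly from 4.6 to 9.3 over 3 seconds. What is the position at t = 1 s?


s = t/T = 1/3 = 0.3333
p(t) = p0 + (pf-p0)*s
= 4.6 + (9.3 - 4.6) * 0.3333
= 6.1667


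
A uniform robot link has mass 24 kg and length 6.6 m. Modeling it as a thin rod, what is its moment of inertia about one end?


I = (1/3) * m * L^2
= (1/3) * 24 * 6.6^2
= 0.333333 * 24 * 43.56
= 348.48 kg*m^2


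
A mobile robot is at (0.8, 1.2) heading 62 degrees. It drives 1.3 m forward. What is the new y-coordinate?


y_new = y0 + d*sin(theta)
= 1.2 + 1.3*sin(62)
= 1.2 + 1.1478
= 2.3478


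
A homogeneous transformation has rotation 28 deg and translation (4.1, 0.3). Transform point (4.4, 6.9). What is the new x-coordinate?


x' = cos(theta)*px - sin(theta)*py + tx
= 0.8829*4.4 - 0.4695*6.9 + 4.1
= 4.7456


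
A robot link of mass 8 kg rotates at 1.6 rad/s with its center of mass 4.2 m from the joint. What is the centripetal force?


F = m * omega^2 * r
= 8 * 1.6^2 * 4.2
= 8 * 2.56 * 4.2
= 86.016 N


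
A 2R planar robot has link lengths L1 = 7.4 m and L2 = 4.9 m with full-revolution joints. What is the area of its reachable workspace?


r_max = L1 + L2 = 12.3 m
r_min = |L1 - L2| = 2.5 m
Area = pi*(r_max^2 - r_min^2)
= pi*(151.29 - 6.25)
= pi * 145.04
= 455.6566 m^2


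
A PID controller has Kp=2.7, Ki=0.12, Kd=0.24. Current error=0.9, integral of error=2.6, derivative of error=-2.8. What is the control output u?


u = Kp*e + Ki*int(e) + Kd*de/dt
= 2.7*0.9 + 0.12*2.6 + 0.24*(-2.8)
= 2.43 + 0.312 + -0.672
= 2.07


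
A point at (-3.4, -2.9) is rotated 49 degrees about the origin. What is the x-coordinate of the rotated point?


x' = x*cos(theta) - y*sin(theta)
cos(49 deg) = 0.6561, sin(49 deg) = 0.7547
x' = -3.4 * 0.6561 - -2.9 * 0.7547
= -2.2306 - -2.1887
= -0.0419


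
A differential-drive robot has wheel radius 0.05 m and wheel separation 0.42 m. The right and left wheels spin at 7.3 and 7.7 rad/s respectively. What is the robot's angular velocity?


vR = r*wR = 0.05*7.3 = 0.365 m/s
vL = r*wL = 0.05*7.7 = 0.385 m/s
v = (vR+vL)/2 = 0.375 m/s
omega = (vR-vL)/L = -0.0476 rad/s
angular velocity = -0.0476 rad/s


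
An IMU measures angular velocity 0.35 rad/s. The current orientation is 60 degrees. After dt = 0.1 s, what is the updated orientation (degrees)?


delta_theta = w * dt = 0.35 * 0.1 = 0.035 rad
= 2.0054 deg
theta_new = 60 + 2.0054 = 62.0054 deg


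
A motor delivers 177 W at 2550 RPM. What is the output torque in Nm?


omega = 2550 * 2*pi/60 = 267.0354 rad/s
tau = P / omega = 177 / 267.0354
= 0.6628 Nm


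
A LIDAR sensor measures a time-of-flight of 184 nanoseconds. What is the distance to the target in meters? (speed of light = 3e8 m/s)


tof = 184 ns = 1.84e-07 s
dist = c * tof / 2
= 3e8 * 1.84e-07 / 2
= 27.6 m


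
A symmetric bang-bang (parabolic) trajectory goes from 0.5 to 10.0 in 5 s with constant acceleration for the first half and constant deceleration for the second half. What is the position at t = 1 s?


Symmetric rest-to-rest: each phase covers (pf-p0)/2 in time T/2. 0.5*a*(T/2)^2 = (pf-p0)/2 => a = 4*(pf-p0)/T^2
a = 4*(10.0-0.5)/5^2 = 1.52
t = 1 is in the acceleration phase (t <= T/2).
p = p0 + 0.5*a*t^2 = 0.5 + 0.5*1.52*1^2
= 1.26


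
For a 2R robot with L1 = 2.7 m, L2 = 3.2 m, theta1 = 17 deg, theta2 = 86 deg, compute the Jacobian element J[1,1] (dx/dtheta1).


J[1,1] = -L1*sin(t1) - L2*sin(t1+t2)
= -2.7*sin(17) - 3.2*sin(103)
= -3.9074


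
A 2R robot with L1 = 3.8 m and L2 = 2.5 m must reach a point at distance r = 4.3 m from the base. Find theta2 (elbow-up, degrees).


cos(theta2) = (r^2 - L1^2 - L2^2) / (2*L1*L2)
cos(theta2) = (18.49 - 14.44 - 6.25) / 19.0
cos(theta2) = -0.115789
theta2 = 96.6492 degrees


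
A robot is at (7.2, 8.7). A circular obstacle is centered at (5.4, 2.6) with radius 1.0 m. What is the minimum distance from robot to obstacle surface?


center_dist = sqrt((7.2-5.4)^2 + (8.7-2.6)^2)
= sqrt(3.24 + 37.21)
= 6.36
min_dist = center_dist - radius = 6.36 - 1.0 = 5.36 m


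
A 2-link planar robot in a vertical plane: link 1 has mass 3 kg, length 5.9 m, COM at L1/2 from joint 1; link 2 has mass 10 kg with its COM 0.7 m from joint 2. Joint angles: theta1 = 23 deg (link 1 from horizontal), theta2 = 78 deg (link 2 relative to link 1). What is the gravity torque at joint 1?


Horizontal distance from joint 1 to link-1 COM:
  x_c1 = (L1/2)*cos(t1) = 2.95 * 0.9205 = 2.7155 m
Horizontal distance from joint 1 to link-2 COM:
  x_c2 = L1*cos(t1) + Lc2*cos(t1+t2)
       = 5.9*0.9205 + 0.7*-0.1908 = 5.2974 m
tau1 = m1*g*x_c1 + m2*g*x_c2
     = 3*9.81*2.7155 + 10*9.81*5.2974
     = 79.9169 + 519.6762
     = 599.593 Nm


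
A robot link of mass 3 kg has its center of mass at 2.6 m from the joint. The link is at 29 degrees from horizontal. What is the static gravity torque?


tau = m*g*L*cos(angle)
= 3 * 9.81 * 2.6 * cos(29 deg)
= 3 * 9.81 * 2.6 * 0.8746
= 66.9242 Nm


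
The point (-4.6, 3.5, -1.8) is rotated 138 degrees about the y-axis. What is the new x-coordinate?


Rotation about y-axis: x' = x*cos(theta) + z*sin(theta)
= -4.6 * -0.7431 + -1.8 * 0.6691
= 2.214


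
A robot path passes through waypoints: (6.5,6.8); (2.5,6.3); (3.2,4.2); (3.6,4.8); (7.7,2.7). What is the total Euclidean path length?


Segment lengths:
  seg1 = sqrt((-4.0)^2 + (-0.5)^2) = 4.0311
  seg2 = sqrt((0.7)^2 + (-2.1)^2) = 2.2136
  seg3 = sqrt((0.4)^2 + (0.6)^2) = 0.7211
  seg4 = sqrt((4.1)^2 + (-2.1)^2) = 4.6065
Total = 11.5724


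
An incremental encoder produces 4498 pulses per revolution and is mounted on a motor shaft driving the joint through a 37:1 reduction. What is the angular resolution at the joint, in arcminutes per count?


counts per rev = 4498
effective counts at joint = 4498 * 37 = 166426
resolution = 360*60 / 166426
= 0.1298 arcmin/count


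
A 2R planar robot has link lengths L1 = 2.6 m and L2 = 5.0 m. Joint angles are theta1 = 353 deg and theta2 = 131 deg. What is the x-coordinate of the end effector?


Convert angles to radians: theta1 = 6.161, theta2 = 2.2864
x = L1*cos(theta1) + L2*cos(theta1+theta2)
x = 2.5806 + -2.796
x = -0.2153


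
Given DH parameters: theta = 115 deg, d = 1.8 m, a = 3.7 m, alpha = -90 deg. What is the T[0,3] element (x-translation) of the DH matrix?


T[0,3] = a * cos(theta)
= 3.7 * cos(115 deg)
= 3.7 * -0.4226
= -1.5637


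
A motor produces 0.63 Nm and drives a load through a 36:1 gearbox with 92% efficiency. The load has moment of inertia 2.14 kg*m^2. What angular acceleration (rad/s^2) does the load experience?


tau_out = tau_motor * N * eta
= 0.63 * 36 * 0.92 = 20.8656 Nm
alpha = tau_out / I = 20.8656 / 2.14
= 9.7503 rad/s^2


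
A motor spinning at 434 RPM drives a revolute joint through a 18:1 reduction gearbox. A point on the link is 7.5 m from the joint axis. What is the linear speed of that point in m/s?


omega_motor = 434 * 2*pi/60 = 45.4484 rad/s
omega_joint = omega_motor / 18 = 2.5249 rad/s
v = omega_joint * r = 2.5249 * 7.5
= 18.9368 m/s


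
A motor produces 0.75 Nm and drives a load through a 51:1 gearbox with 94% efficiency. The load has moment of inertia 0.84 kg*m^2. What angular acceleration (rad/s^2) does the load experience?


tau_out = tau_motor * N * eta
= 0.75 * 51 * 0.94 = 35.955 Nm
alpha = tau_out / I = 35.955 / 0.84
= 42.8036 rad/s^2


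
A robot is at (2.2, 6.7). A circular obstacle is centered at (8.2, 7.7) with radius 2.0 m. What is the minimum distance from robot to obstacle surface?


center_dist = sqrt((2.2-8.2)^2 + (6.7-7.7)^2)
= sqrt(36.0 + 1.0)
= 6.0828
min_dist = center_dist - radius = 6.0828 - 2.0 = 4.0828 m


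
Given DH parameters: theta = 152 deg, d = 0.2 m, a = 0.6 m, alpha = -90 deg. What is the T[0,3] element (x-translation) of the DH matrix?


T[0,3] = a * cos(theta)
= 0.6 * cos(152 deg)
= 0.6 * -0.8829
= -0.5298


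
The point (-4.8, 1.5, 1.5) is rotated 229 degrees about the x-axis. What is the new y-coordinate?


Rotation about x-axis: y' = y*cos(theta) - z*sin(theta)
= 1.5 * -0.6561 - 1.5 * -0.7547
= 0.148


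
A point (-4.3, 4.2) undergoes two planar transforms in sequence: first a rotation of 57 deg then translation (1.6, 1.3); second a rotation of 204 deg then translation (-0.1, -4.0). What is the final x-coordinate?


After transform 1:
x1 = cos(57)*-4.3 - sin(57)*4.2 + 1.6 = -4.2644
y1 = sin(57)*-4.3 + cos(57)*4.2 + 1.3 = -0.0188
After transform 2:
x2 = cos(204)*-4.2644 - sin(204)*-0.0188 + -0.1
= 3.788


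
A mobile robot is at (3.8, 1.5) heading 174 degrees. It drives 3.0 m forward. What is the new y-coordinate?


y_new = y0 + d*sin(theta)
= 1.5 + 3.0*sin(174)
= 1.5 + 0.3136
= 1.8136


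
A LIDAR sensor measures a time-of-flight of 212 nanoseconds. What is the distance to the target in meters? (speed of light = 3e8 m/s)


tof = 212 ns = 2.12e-07 s
dist = c * tof / 2
= 3e8 * 2.12e-07 / 2
= 31.8 m


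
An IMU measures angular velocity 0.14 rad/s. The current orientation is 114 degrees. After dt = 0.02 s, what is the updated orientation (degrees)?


delta_theta = w * dt = 0.14 * 0.02 = 0.0028 rad
= 0.1604 deg
theta_new = 114 + 0.1604 = 114.1604 deg


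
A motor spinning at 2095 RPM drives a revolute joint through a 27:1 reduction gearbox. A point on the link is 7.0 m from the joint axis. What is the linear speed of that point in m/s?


omega_motor = 2095 * 2*pi/60 = 219.3879 rad/s
omega_joint = omega_motor / 27 = 8.1255 rad/s
v = omega_joint * r = 8.1255 * 7.0
= 56.8783 m/s


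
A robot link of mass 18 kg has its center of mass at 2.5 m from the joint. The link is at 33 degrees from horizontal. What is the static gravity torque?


tau = m*g*L*cos(angle)
= 18 * 9.81 * 2.5 * cos(33 deg)
= 18 * 9.81 * 2.5 * 0.8387
= 370.2311 Nm


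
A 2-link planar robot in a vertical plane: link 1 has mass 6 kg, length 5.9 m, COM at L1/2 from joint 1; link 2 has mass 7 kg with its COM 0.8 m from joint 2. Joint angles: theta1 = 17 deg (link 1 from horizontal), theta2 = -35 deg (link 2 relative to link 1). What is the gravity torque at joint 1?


Horizontal distance from joint 1 to link-1 COM:
  x_c1 = (L1/2)*cos(t1) = 2.95 * 0.9563 = 2.8211 m
Horizontal distance from joint 1 to link-2 COM:
  x_c2 = L1*cos(t1) + Lc2*cos(t1+t2)
       = 5.9*0.9563 + 0.8*0.9511 = 6.403 m
tau1 = m1*g*x_c1 + m2*g*x_c2
     = 6*9.81*2.8211 + 7*9.81*6.403
     = 166.0499 + 439.697
     = 605.7469 Nm


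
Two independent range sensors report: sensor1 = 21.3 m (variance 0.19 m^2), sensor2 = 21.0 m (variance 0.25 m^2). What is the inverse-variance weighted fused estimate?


w1 = (1/var1) / (1/var1 + 1/var2)
   = 5.2632 / (5.2632 + 4.0) = 0.5682
w2 = 1 - w1 = 0.4318
fused = w1*s1 + w2*s2 = 12.1023 + 9.0682
= 21.1705 m


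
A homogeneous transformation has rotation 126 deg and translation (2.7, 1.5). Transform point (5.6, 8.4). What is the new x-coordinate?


x' = cos(theta)*px - sin(theta)*py + tx
= -0.5878*5.6 - 0.809*8.4 + 2.7
= -7.3873


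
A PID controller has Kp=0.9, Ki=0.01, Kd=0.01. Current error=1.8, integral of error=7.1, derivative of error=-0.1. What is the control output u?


u = Kp*e + Ki*int(e) + Kd*de/dt
= 0.9*1.8 + 0.01*7.1 + 0.01*(-0.1)
= 1.62 + 0.071 + -0.001
= 1.69


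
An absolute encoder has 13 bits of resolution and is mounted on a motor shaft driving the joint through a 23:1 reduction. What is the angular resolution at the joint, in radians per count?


counts = 2^13 = 8192
effective counts at joint = 8192 * 23 = 188416
resolution = 2*pi / 188416
= 3.3347e-05 rad/count


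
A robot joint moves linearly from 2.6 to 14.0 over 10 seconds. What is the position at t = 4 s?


s = t/T = 4/10 = 0.4
p(t) = p0 + (pf-p0)*s
= 2.6 + (14.0 - 2.6) * 0.4
= 7.16


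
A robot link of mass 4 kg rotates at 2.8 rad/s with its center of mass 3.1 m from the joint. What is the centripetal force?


F = m * omega^2 * r
= 4 * 2.8^2 * 3.1
= 4 * 7.84 * 3.1
= 97.216 N


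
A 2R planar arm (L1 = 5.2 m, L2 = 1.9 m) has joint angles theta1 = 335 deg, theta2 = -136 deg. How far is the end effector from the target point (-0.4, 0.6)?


End effector via forward kinematics:
x = L1*cos(t1) + L2*cos(t1+t2) = 2.9163
y = L1*sin(t1) + L2*sin(t1+t2) = -2.8162
Distance to target:
d = sqrt((-0.4 - 2.9163)^2 + (0.6 - -2.8162)^2)
= sqrt(10.9979 + 11.6704)
= 4.7611 m


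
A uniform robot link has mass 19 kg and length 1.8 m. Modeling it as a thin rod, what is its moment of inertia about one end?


I = (1/3) * m * L^2
= (1/3) * 19 * 1.8^2
= 0.333333 * 19 * 3.24
= 20.52 kg*m^2


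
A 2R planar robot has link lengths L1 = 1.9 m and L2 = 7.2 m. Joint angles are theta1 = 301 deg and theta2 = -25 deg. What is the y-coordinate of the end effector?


Convert angles to radians: theta1 = 5.2534, theta2 = -0.4363
y = L1*sin(theta1) + L2*sin(theta1+theta2)
y = -1.6286 + -7.1606
y = -8.7892


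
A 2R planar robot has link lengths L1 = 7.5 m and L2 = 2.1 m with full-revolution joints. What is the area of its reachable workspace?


r_max = L1 + L2 = 9.6 m
r_min = |L1 - L2| = 5.4 m
Area = pi*(r_max^2 - r_min^2)
= pi*(92.16 - 29.16)
= pi * 63.0
= 197.9203 m^2


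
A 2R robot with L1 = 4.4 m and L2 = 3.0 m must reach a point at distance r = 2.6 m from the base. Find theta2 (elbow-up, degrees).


cos(theta2) = (r^2 - L1^2 - L2^2) / (2*L1*L2)
cos(theta2) = (6.76 - 19.36 - 9.0) / 26.4
cos(theta2) = -0.818182
theta2 = 144.9032 degrees


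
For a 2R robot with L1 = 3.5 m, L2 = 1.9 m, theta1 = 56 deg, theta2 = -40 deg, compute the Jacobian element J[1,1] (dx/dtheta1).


J[1,1] = -L1*sin(t1) - L2*sin(t1+t2)
= -3.5*sin(56) - 1.9*sin(16)
= -3.4253


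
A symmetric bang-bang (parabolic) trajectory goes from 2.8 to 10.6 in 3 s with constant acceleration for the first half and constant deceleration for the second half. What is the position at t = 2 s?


Symmetric rest-to-rest: each phase covers (pf-p0)/2 in time T/2. 0.5*a*(T/2)^2 = (pf-p0)/2 => a = 4*(pf-p0)/T^2
a = 4*(10.6-2.8)/3^2 = 3.4667
t = 2 is in the deceleration phase (t > T/2).
p = pf - 0.5*a*(T-t)^2 = 10.6 - 0.5*3.4667*1^2
= 8.8667


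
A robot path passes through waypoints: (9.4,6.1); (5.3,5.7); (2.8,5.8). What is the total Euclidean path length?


Segment lengths:
  seg1 = sqrt((-4.1)^2 + (-0.4)^2) = 4.1195
  seg2 = sqrt((-2.5)^2 + (0.1)^2) = 2.502
Total = 6.6215


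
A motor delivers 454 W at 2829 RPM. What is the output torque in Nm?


omega = 2829 * 2*pi/60 = 296.2522 rad/s
tau = P / omega = 454 / 296.2522
= 1.5325 Nm


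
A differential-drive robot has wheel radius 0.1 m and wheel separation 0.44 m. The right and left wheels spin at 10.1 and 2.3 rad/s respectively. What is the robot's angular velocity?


vR = r*wR = 0.1*10.1 = 1.01 m/s
vL = r*wL = 0.1*2.3 = 0.23 m/s
v = (vR+vL)/2 = 0.62 m/s
omega = (vR-vL)/L = 1.7727 rad/s
angular velocity = 1.7727 rad/s


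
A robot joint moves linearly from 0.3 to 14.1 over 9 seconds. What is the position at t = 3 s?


s = t/T = 3/9 = 0.3333
p(t) = p0 + (pf-p0)*s
= 0.3 + (14.1 - 0.3) * 0.3333
= 4.9


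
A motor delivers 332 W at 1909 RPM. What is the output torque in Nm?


omega = 1909 * 2*pi/60 = 199.91 rad/s
tau = P / omega = 332 / 199.91
= 1.6607 Nm


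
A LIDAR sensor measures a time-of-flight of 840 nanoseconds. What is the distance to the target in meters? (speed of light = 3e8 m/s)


tof = 840 ns = 8.4e-07 s
dist = c * tof / 2
= 3e8 * 8.4e-07 / 2
= 126.0 m


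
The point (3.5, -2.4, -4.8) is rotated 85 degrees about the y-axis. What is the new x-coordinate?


Rotation about y-axis: x' = x*cos(theta) + z*sin(theta)
= 3.5 * 0.0872 + -4.8 * 0.9962
= -4.4767


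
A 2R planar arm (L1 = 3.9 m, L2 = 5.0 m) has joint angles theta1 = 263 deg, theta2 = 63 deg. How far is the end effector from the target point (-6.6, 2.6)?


End effector via forward kinematics:
x = L1*cos(t1) + L2*cos(t1+t2) = 3.6699
y = L1*sin(t1) + L2*sin(t1+t2) = -6.6669
Distance to target:
d = sqrt((-6.6 - 3.6699)^2 + (2.6 - -6.6669)^2)
= sqrt(105.4708 + 85.8753)
= 13.8328 m


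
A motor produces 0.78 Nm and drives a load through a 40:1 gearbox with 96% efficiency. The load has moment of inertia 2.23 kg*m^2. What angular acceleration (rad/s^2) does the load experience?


tau_out = tau_motor * N * eta
= 0.78 * 40 * 0.96 = 29.952 Nm
alpha = tau_out / I = 29.952 / 2.23
= 13.4314 rad/s^2


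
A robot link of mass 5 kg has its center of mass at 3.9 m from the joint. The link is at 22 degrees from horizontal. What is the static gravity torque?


tau = m*g*L*cos(angle)
= 5 * 9.81 * 3.9 * cos(22 deg)
= 5 * 9.81 * 3.9 * 0.9272
= 177.3656 Nm


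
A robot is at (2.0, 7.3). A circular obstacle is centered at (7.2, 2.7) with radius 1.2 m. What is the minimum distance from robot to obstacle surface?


center_dist = sqrt((2.0-7.2)^2 + (7.3-2.7)^2)
= sqrt(27.04 + 21.16)
= 6.9426
min_dist = center_dist - radius = 6.9426 - 1.2 = 5.7426 m


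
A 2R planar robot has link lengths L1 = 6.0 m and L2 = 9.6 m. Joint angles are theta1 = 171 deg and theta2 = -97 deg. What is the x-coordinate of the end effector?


Convert angles to radians: theta1 = 2.9845, theta2 = -1.693
x = L1*cos(theta1) + L2*cos(theta1+theta2)
x = -5.9261 + 2.6461
x = -3.28


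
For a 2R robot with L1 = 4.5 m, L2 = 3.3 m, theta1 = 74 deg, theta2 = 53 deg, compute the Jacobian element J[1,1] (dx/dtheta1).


J[1,1] = -L1*sin(t1) - L2*sin(t1+t2)
= -4.5*sin(74) - 3.3*sin(127)
= -6.9612


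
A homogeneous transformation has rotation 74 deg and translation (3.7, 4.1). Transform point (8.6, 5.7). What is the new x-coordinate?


x' = cos(theta)*px - sin(theta)*py + tx
= 0.2756*8.6 - 0.9613*5.7 + 3.7
= 0.5913


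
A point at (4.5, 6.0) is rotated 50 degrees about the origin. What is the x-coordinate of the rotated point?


x' = x*cos(theta) - y*sin(theta)
cos(50 deg) = 0.6428, sin(50 deg) = 0.766
x' = 4.5 * 0.6428 - 6.0 * 0.766
= 2.8925 - 4.5963
= -1.7037


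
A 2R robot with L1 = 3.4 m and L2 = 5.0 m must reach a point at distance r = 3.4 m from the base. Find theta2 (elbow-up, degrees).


cos(theta2) = (r^2 - L1^2 - L2^2) / (2*L1*L2)
cos(theta2) = (11.56 - 11.56 - 25.0) / 34.0
cos(theta2) = -0.735294
theta2 = 137.3321 degrees


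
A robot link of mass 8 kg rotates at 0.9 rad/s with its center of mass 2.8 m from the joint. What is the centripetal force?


F = m * omega^2 * r
= 8 * 0.9^2 * 2.8
= 8 * 0.81 * 2.8
= 18.144 N


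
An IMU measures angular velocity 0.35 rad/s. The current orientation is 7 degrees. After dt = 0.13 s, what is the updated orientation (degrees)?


delta_theta = w * dt = 0.35 * 0.13 = 0.0455 rad
= 2.607 deg
theta_new = 7 + 2.607 = 9.607 deg


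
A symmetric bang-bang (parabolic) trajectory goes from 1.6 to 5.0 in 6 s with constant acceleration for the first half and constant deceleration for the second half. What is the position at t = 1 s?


Symmetric rest-to-rest: each phase covers (pf-p0)/2 in time T/2. 0.5*a*(T/2)^2 = (pf-p0)/2 => a = 4*(pf-p0)/T^2
a = 4*(5.0-1.6)/6^2 = 0.3778
t = 1 is in the acceleration phase (t <= T/2).
p = p0 + 0.5*a*t^2 = 1.6 + 0.5*0.3778*1^2
= 1.7889


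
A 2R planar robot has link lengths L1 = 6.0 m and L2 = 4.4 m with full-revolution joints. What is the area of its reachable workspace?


r_max = L1 + L2 = 10.4 m
r_min = |L1 - L2| = 1.6 m
Area = pi*(r_max^2 - r_min^2)
= pi*(108.16 - 2.56)
= pi * 105.6
= 331.7522 m^2


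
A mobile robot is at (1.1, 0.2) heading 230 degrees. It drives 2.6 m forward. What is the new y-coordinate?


y_new = y0 + d*sin(theta)
= 0.2 + 2.6*sin(230)
= 0.2 + -1.9917
= -1.7917


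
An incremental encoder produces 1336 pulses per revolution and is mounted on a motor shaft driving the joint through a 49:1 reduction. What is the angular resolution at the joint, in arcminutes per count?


counts per rev = 1336
effective counts at joint = 1336 * 49 = 65464
resolution = 360*60 / 65464
= 0.33 arcmin/count


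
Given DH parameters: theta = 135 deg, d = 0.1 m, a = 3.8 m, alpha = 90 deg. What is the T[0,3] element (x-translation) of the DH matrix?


T[0,3] = a * cos(theta)
= 3.8 * cos(135 deg)
= 3.8 * -0.7071
= -2.687


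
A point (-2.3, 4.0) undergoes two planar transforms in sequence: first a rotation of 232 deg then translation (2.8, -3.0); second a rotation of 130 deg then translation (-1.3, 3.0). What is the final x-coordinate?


After transform 1:
x1 = cos(232)*-2.3 - sin(232)*4.0 + 2.8 = 7.3681
y1 = sin(232)*-2.3 + cos(232)*4.0 + -3.0 = -3.6502
After transform 2:
x2 = cos(130)*7.3681 - sin(130)*-3.6502 + -1.3
= -3.2399
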